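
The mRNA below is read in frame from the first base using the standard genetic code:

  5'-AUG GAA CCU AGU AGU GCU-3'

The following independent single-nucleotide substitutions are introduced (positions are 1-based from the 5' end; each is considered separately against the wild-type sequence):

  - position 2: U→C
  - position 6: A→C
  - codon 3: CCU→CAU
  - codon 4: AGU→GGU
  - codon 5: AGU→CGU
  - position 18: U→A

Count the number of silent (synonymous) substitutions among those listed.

Codon 1: AUG (Met) → ACG (Thr) — missense.
Codon 2: GAA (Glu) → GAC (Asp) — missense.
Codon 3: CCU (Pro) → CAU (His) — missense.
Codon 4: AGU (Ser) → GGU (Gly) — missense.
Codon 5: AGU (Ser) → CGU (Arg) — missense.
Codon 6: GCU (Ala) → GCA (Ala) — synonymous.
Synonymous: 1 of 6.

1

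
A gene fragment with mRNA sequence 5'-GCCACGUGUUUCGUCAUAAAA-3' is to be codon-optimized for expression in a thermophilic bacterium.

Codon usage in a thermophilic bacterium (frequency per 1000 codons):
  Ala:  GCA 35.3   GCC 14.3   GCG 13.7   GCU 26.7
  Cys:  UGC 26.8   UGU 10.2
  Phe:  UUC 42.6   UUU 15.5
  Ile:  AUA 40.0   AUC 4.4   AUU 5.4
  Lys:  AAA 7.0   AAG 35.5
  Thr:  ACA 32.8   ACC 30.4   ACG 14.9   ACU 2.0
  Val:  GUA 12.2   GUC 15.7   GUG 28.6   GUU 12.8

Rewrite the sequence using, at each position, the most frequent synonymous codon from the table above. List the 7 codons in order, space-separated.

GCA ACA UGC UUC GUG AUA AAG

Codon 1 (Ala): best is GCA at 35.3.
Codon 2 (Thr): best is ACA at 32.8.
Codon 3 (Cys): best is UGC at 26.8.
Codon 4 (Phe): best is UUC at 42.6.
Codon 5 (Val): best is GUG at 28.6.
Codon 6 (Ile): best is AUA at 40.0.
Codon 7 (Lys): best is AAG at 35.5.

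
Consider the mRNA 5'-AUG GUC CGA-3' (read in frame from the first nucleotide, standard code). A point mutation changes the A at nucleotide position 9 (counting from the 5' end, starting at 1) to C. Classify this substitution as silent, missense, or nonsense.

Position 9 falls in codon 3: CGA → Arg.
After the substitution the codon is CGC → Arg.
Both encode Arg, so the change is synonymous.

silent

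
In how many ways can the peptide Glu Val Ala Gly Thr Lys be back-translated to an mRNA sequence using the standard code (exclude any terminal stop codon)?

Glu: 2 codons.
Val: 4 codons.
Ala: 4 codons.
Gly: 4 codons.
Thr: 4 codons.
Lys: 2 codons.
2 × 4 × 4 × 4 × 4 × 2 = 1024.

1024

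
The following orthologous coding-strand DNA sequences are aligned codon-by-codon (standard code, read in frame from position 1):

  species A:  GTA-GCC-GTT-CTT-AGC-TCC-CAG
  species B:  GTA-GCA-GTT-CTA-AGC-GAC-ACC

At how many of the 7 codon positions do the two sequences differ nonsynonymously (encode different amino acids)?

2

Codon 1: GTA Val / GTA Val — identical.
Codon 2: GCC Ala / GCA Ala — synonymous.
Codon 3: GTT Val / GTT Val — identical.
Codon 4: CTT Leu / CTA Leu — synonymous.
Codon 5: AGC Ser / AGC Ser — identical.
Codon 6: TCC Ser / GAC Asp — nonsynonymous.
Codon 7: CAG Gln / ACC Thr — nonsynonymous.
Nonsynonymous differences: 2.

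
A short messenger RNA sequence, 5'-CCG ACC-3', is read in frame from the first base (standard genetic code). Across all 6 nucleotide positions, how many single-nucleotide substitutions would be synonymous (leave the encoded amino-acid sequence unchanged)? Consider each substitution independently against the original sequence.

Codon 1 (CCG, Pro): 3 synonymous substitutions.
Codon 2 (ACC, Thr): 3 synonymous substitutions.
Total: 3 + 3 = 6.

6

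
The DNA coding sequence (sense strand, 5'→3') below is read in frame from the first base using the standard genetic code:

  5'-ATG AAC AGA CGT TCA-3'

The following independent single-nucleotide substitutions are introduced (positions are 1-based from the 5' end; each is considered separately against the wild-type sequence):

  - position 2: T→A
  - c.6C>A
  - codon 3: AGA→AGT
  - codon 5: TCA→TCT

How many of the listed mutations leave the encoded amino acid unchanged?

Codon 1: ATG (Met) → AAG (Lys) — missense.
Codon 2: AAC (Asn) → AAA (Lys) — missense.
Codon 3: AGA (Arg) → AGT (Ser) — missense.
Codon 5: TCA (Ser) → TCT (Ser) — synonymous.
Synonymous: 1 of 4.

1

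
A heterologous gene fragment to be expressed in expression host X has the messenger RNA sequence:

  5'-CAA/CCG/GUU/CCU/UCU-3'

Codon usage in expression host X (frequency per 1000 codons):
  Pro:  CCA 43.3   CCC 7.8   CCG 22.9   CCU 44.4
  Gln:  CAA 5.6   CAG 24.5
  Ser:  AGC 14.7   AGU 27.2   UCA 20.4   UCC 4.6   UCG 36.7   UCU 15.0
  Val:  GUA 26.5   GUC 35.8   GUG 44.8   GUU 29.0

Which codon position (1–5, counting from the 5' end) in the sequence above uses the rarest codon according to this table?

Codon 1 CAA (Gln): 5.6 per 1000.
Codon 2 CCG (Pro): 22.9 per 1000.
Codon 3 GUU (Val): 29.0 per 1000.
Codon 4 CCU (Pro): 44.4 per 1000.
Codon 5 UCU (Ser): 15.0 per 1000.
Lowest frequency is 5.6 at codon 1.

1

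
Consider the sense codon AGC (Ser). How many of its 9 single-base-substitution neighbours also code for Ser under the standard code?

Position 1: none → 0 synonymous.
Position 2: none → 0 synonymous.
Position 3: AGU → 1 synonymous.
Total: 0 + 0 + 1 = 1.

1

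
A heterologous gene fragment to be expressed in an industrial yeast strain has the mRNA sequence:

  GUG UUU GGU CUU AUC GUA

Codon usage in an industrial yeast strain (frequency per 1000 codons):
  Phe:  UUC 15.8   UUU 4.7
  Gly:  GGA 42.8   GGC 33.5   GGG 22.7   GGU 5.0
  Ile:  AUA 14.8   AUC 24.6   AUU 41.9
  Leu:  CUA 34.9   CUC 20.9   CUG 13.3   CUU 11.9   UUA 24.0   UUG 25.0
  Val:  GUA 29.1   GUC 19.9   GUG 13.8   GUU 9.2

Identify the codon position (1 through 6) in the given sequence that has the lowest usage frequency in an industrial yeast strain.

2

Codon 1 GUG (Val): 13.8 per 1000.
Codon 2 UUU (Phe): 4.7 per 1000.
Codon 3 GGU (Gly): 5.0 per 1000.
Codon 4 CUU (Leu): 11.9 per 1000.
Codon 5 AUC (Ile): 24.6 per 1000.
Codon 6 GUA (Val): 29.1 per 1000.
Lowest frequency is 4.7 at codon 2.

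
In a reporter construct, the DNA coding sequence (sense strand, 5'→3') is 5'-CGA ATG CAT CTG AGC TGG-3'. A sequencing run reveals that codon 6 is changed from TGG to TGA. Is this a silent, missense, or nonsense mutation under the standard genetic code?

nonsense

Position 18 falls in codon 6: TGG → Trp.
After the substitution the codon is TGA → Stop.
The new codon is a stop codon, so this is a nonsense mutation.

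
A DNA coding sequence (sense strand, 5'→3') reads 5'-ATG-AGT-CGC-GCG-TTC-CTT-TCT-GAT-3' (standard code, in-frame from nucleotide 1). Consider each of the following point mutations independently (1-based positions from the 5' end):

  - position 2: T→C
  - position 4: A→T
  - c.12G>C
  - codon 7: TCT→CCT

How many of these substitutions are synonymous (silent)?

1

Codon 1: ATG (Met) → ACG (Thr) — missense.
Codon 2: AGT (Ser) → TGT (Cys) — missense.
Codon 4: GCG (Ala) → GCC (Ala) — synonymous.
Codon 7: TCT (Ser) → CCT (Pro) — missense.
Synonymous: 1 of 4.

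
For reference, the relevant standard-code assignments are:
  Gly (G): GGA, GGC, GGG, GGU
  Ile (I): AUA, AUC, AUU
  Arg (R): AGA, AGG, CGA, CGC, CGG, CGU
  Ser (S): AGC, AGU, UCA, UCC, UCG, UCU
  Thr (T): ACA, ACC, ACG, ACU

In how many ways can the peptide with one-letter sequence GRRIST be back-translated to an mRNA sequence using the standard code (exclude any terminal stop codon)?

10368

Gly: 4 codons.
Arg: 6 codons.
Arg: 6 codons.
Ile: 3 codons.
Ser: 6 codons.
Thr: 4 codons.
4 × 6 × 6 × 3 × 6 × 4 = 10368.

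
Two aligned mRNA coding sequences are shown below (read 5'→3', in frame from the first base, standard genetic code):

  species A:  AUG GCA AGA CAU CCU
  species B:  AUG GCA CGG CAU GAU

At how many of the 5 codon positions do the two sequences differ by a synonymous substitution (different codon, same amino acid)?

1

Codon 1: AUG Met / AUG Met — identical.
Codon 2: GCA Ala / GCA Ala — identical.
Codon 3: AGA Arg / CGG Arg — synonymous.
Codon 4: CAU His / CAU His — identical.
Codon 5: CCU Pro / GAU Asp — nonsynonymous.
Synonymous differences: 1.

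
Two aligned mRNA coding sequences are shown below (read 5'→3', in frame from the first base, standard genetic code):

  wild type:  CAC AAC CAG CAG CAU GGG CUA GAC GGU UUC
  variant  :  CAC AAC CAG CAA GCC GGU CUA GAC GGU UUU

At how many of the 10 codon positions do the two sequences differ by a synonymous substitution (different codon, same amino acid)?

3

Codon 1: CAC His / CAC His — identical.
Codon 2: AAC Asn / AAC Asn — identical.
Codon 3: CAG Gln / CAG Gln — identical.
Codon 4: CAG Gln / CAA Gln — synonymous.
Codon 5: CAU His / GCC Ala — nonsynonymous.
Codon 6: GGG Gly / GGU Gly — synonymous.
Codon 7: CUA Leu / CUA Leu — identical.
Codon 8: GAC Asp / GAC Asp — identical.
Codon 9: GGU Gly / GGU Gly — identical.
Codon 10: UUC Phe / UUU Phe — synonymous.
Synonymous differences: 3.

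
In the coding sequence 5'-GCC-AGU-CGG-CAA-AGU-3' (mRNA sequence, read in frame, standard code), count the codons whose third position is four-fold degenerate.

Codon 1 GCC (Ala): third position 4-fold.
Codon 2 AGU (Ser): third position 2-fold.
Codon 3 CGG (Arg): third position 4-fold.
Codon 4 CAA (Gln): third position 2-fold.
Codon 5 AGU (Ser): third position 2-fold.
Four-fold degenerate third positions: 2.

2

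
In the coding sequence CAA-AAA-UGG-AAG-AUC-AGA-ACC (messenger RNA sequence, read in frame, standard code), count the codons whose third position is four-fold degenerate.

1

Codon 1 CAA (Gln): third position 2-fold.
Codon 2 AAA (Lys): third position 2-fold.
Codon 3 UGG (Trp): third position 1-fold.
Codon 4 AAG (Lys): third position 2-fold.
Codon 5 AUC (Ile): third position 3-fold.
Codon 6 AGA (Arg): third position 2-fold.
Codon 7 ACC (Thr): third position 4-fold.
Four-fold degenerate third positions: 1.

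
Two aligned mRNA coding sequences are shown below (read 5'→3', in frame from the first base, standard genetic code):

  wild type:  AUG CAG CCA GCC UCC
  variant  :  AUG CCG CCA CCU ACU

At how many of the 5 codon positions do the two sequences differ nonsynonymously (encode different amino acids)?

3

Codon 1: AUG Met / AUG Met — identical.
Codon 2: CAG Gln / CCG Pro — nonsynonymous.
Codon 3: CCA Pro / CCA Pro — identical.
Codon 4: GCC Ala / CCU Pro — nonsynonymous.
Codon 5: UCC Ser / ACU Thr — nonsynonymous.
Nonsynonymous differences: 3.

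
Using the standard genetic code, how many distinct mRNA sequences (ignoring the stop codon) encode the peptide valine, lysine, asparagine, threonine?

64

Val: 4 codons.
Lys: 2 codons.
Asn: 2 codons.
Thr: 4 codons.
4 × 2 × 2 × 4 = 64.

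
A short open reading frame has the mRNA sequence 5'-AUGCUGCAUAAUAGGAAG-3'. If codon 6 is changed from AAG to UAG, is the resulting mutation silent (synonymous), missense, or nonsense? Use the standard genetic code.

Position 16 falls in codon 6: AAG → Lys.
After the substitution the codon is UAG → Stop.
The new codon is a stop codon, so this is a nonsense mutation.

nonsense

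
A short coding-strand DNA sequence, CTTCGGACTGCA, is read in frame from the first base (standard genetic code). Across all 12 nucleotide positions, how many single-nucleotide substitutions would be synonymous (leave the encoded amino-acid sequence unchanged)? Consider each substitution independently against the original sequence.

13

Codon 1 (CTT, Leu): 3 synonymous substitutions.
Codon 2 (CGG, Arg): 4 synonymous substitutions.
Codon 3 (ACT, Thr): 3 synonymous substitutions.
Codon 4 (GCA, Ala): 3 synonymous substitutions.
Total: 3 + 4 + 3 + 3 = 13.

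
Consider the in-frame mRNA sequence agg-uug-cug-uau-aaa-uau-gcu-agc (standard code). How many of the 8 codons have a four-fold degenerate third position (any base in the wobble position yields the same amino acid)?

2

Codon 1 AGG (Arg): third position 2-fold.
Codon 2 UUG (Leu): third position 2-fold.
Codon 3 CUG (Leu): third position 4-fold.
Codon 4 UAU (Tyr): third position 2-fold.
Codon 5 AAA (Lys): third position 2-fold.
Codon 6 UAU (Tyr): third position 2-fold.
Codon 7 GCU (Ala): third position 4-fold.
Codon 8 AGC (Ser): third position 2-fold.
Four-fold degenerate third positions: 2.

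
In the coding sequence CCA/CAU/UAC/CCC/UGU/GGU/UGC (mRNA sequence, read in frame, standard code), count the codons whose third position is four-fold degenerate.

Codon 1 CCA (Pro): third position 4-fold.
Codon 2 CAU (His): third position 2-fold.
Codon 3 UAC (Tyr): third position 2-fold.
Codon 4 CCC (Pro): third position 4-fold.
Codon 5 UGU (Cys): third position 2-fold.
Codon 6 GGU (Gly): third position 4-fold.
Codon 7 UGC (Cys): third position 2-fold.
Four-fold degenerate third positions: 3.

3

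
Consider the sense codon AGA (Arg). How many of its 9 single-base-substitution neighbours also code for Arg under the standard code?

Position 1: CGA → 1 synonymous.
Position 2: none → 0 synonymous.
Position 3: AGG → 1 synonymous.
Total: 1 + 0 + 1 = 2.

2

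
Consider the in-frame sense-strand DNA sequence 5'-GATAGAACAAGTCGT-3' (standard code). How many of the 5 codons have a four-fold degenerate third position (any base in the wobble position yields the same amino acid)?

Codon 1 GAT (Asp): third position 2-fold.
Codon 2 AGA (Arg): third position 2-fold.
Codon 3 ACA (Thr): third position 4-fold.
Codon 4 AGT (Ser): third position 2-fold.
Codon 5 CGT (Arg): third position 4-fold.
Four-fold degenerate third positions: 2.

2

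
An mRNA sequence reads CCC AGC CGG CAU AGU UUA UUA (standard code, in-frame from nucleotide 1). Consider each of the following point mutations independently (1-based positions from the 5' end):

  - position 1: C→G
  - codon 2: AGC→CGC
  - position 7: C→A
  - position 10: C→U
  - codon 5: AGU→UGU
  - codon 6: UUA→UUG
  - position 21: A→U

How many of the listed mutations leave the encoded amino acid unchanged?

2

Codon 1: CCC (Pro) → GCC (Ala) — missense.
Codon 2: AGC (Ser) → CGC (Arg) — missense.
Codon 3: CGG (Arg) → AGG (Arg) — synonymous.
Codon 4: CAU (His) → UAU (Tyr) — missense.
Codon 5: AGU (Ser) → UGU (Cys) — missense.
Codon 6: UUA (Leu) → UUG (Leu) — synonymous.
Codon 7: UUA (Leu) → UUU (Phe) — missense.
Synonymous: 2 of 7.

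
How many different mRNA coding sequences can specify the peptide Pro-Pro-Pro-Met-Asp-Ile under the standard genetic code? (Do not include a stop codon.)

384

Pro: 4 codons.
Pro: 4 codons.
Pro: 4 codons.
Met: 1 codon.
Asp: 2 codons.
Ile: 3 codons.
4 × 4 × 4 × 1 × 2 × 3 = 384.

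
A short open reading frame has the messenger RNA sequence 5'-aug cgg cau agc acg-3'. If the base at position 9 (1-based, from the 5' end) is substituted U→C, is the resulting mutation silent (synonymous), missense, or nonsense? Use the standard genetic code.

silent

Position 9 falls in codon 3: CAU → His.
After the substitution the codon is CAC → His.
Both encode His, so the change is synonymous.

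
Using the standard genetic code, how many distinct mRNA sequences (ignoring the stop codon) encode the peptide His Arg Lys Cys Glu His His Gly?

1536

His: 2 codons.
Arg: 6 codons.
Lys: 2 codons.
Cys: 2 codons.
Glu: 2 codons.
His: 2 codons.
His: 2 codons.
Gly: 4 codons.
2 × 6 × 2 × 2 × 2 × 2 × 2 × 4 = 1536.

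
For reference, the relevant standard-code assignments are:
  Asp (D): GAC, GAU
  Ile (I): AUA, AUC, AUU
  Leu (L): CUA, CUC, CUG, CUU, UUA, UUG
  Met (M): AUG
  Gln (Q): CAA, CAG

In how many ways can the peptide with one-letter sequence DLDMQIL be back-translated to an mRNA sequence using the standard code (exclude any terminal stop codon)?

864

Asp: 2 codons.
Leu: 6 codons.
Asp: 2 codons.
Met: 1 codon.
Gln: 2 codons.
Ile: 3 codons.
Leu: 6 codons.
2 × 6 × 2 × 1 × 2 × 3 × 6 = 864.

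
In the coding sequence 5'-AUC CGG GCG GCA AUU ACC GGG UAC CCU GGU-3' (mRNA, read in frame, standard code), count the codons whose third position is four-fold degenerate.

Codon 1 AUC (Ile): third position 3-fold.
Codon 2 CGG (Arg): third position 4-fold.
Codon 3 GCG (Ala): third position 4-fold.
Codon 4 GCA (Ala): third position 4-fold.
Codon 5 AUU (Ile): third position 3-fold.
Codon 6 ACC (Thr): third position 4-fold.
Codon 7 GGG (Gly): third position 4-fold.
Codon 8 UAC (Tyr): third position 2-fold.
Codon 9 CCU (Pro): third position 4-fold.
Codon 10 GGU (Gly): third position 4-fold.
Four-fold degenerate third positions: 7.

7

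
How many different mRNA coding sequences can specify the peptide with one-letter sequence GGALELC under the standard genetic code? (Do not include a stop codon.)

9216

Gly: 4 codons.
Gly: 4 codons.
Ala: 4 codons.
Leu: 6 codons.
Glu: 2 codons.
Leu: 6 codons.
Cys: 2 codons.
4 × 4 × 4 × 6 × 2 × 6 × 2 = 9216.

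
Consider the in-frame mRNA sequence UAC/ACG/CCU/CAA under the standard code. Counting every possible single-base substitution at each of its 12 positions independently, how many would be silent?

8

Codon 1 (UAC, Tyr): 1 synonymous substitution.
Codon 2 (ACG, Thr): 3 synonymous substitutions.
Codon 3 (CCU, Pro): 3 synonymous substitutions.
Codon 4 (CAA, Gln): 1 synonymous substitution.
Total: 1 + 3 + 3 + 1 = 8.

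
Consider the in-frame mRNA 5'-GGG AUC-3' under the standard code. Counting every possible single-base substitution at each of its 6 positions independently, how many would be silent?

Codon 1 (GGG, Gly): 3 synonymous substitutions.
Codon 2 (AUC, Ile): 2 synonymous substitutions.
Total: 3 + 2 = 5.

5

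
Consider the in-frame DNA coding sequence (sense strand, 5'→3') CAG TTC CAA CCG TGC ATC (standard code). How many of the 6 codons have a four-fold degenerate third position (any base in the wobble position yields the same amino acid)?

Codon 1 CAG (Gln): third position 2-fold.
Codon 2 TTC (Phe): third position 2-fold.
Codon 3 CAA (Gln): third position 2-fold.
Codon 4 CCG (Pro): third position 4-fold.
Codon 5 TGC (Cys): third position 2-fold.
Codon 6 ATC (Ile): third position 3-fold.
Four-fold degenerate third positions: 1.

1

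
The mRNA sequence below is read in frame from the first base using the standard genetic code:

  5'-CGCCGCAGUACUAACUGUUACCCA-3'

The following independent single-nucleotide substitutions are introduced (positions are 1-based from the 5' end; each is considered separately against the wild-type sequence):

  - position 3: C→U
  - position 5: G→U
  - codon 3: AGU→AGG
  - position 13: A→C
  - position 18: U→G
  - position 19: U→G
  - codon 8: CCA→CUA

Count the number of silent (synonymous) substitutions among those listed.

1

Codon 1: CGC (Arg) → CGU (Arg) — synonymous.
Codon 2: CGC (Arg) → CUC (Leu) — missense.
Codon 3: AGU (Ser) → AGG (Arg) — missense.
Codon 5: AAC (Asn) → CAC (His) — missense.
Codon 6: UGU (Cys) → UGG (Trp) — missense.
Codon 7: UAC (Tyr) → GAC (Asp) — missense.
Codon 8: CCA (Pro) → CUA (Leu) — missense.
Synonymous: 1 of 7.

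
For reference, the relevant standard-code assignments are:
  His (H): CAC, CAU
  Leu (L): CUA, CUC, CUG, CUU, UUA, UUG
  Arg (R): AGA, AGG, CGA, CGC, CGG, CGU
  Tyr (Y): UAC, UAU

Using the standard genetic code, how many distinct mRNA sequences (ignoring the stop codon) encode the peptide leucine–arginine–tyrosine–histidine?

Leu: 6 codons.
Arg: 6 codons.
Tyr: 2 codons.
His: 2 codons.
6 × 6 × 2 × 2 = 144.

144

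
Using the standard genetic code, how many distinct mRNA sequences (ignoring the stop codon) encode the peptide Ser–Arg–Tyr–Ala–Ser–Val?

Ser: 6 codons.
Arg: 6 codons.
Tyr: 2 codons.
Ala: 4 codons.
Ser: 6 codons.
Val: 4 codons.
6 × 6 × 2 × 4 × 6 × 4 = 6912.

6912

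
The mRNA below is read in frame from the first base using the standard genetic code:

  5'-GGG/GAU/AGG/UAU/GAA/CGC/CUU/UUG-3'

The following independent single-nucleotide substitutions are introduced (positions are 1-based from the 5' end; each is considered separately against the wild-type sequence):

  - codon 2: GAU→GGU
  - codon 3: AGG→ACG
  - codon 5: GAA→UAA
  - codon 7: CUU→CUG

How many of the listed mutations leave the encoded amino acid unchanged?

Codon 2: GAU (Asp) → GGU (Gly) — missense.
Codon 3: AGG (Arg) → ACG (Thr) — missense.
Codon 5: GAA (Glu) → UAA (Stop) — nonsense.
Codon 7: CUU (Leu) → CUG (Leu) — synonymous.
Synonymous: 1 of 4.

1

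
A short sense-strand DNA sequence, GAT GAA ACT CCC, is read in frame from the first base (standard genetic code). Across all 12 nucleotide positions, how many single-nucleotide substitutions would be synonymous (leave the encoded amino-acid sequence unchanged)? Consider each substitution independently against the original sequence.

8

Codon 1 (GAT, Asp): 1 synonymous substitution.
Codon 2 (GAA, Glu): 1 synonymous substitution.
Codon 3 (ACT, Thr): 3 synonymous substitutions.
Codon 4 (CCC, Pro): 3 synonymous substitutions.
Total: 1 + 1 + 3 + 3 = 8.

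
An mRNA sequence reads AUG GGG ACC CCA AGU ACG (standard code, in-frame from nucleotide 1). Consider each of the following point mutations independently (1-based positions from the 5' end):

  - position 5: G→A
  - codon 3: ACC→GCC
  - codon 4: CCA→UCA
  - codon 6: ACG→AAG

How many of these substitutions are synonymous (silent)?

0

Codon 2: GGG (Gly) → GAG (Glu) — missense.
Codon 3: ACC (Thr) → GCC (Ala) — missense.
Codon 4: CCA (Pro) → UCA (Ser) — missense.
Codon 6: ACG (Thr) → AAG (Lys) — missense.
Synonymous: 0 of 4.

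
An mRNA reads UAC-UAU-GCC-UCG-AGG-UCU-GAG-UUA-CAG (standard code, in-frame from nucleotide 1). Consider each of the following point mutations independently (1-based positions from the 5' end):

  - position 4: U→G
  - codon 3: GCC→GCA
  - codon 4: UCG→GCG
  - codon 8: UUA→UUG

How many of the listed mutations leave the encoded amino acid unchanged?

Codon 2: UAU (Tyr) → GAU (Asp) — missense.
Codon 3: GCC (Ala) → GCA (Ala) — synonymous.
Codon 4: UCG (Ser) → GCG (Ala) — missense.
Codon 8: UUA (Leu) → UUG (Leu) — synonymous.
Synonymous: 2 of 4.

2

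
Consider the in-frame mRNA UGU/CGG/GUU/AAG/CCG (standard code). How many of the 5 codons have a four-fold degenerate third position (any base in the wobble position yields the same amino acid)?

Codon 1 UGU (Cys): third position 2-fold.
Codon 2 CGG (Arg): third position 4-fold.
Codon 3 GUU (Val): third position 4-fold.
Codon 4 AAG (Lys): third position 2-fold.
Codon 5 CCG (Pro): third position 4-fold.
Four-fold degenerate third positions: 3.

3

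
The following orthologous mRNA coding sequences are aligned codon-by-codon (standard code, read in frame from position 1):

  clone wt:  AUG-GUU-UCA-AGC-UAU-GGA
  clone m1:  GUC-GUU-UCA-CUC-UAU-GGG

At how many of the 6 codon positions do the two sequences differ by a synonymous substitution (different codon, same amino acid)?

Codon 1: AUG Met / GUC Val — nonsynonymous.
Codon 2: GUU Val / GUU Val — identical.
Codon 3: UCA Ser / UCA Ser — identical.
Codon 4: AGC Ser / CUC Leu — nonsynonymous.
Codon 5: UAU Tyr / UAU Tyr — identical.
Codon 6: GGA Gly / GGG Gly — synonymous.
Synonymous differences: 1.

1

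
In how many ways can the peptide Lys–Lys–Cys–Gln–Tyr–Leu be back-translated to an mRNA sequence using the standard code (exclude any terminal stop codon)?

Lys: 2 codons.
Lys: 2 codons.
Cys: 2 codons.
Gln: 2 codons.
Tyr: 2 codons.
Leu: 6 codons.
2 × 2 × 2 × 2 × 2 × 6 = 192.

192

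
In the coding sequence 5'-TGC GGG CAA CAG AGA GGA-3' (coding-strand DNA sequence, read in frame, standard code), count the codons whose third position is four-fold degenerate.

2

Codon 1 TGC (Cys): third position 2-fold.
Codon 2 GGG (Gly): third position 4-fold.
Codon 3 CAA (Gln): third position 2-fold.
Codon 4 CAG (Gln): third position 2-fold.
Codon 5 AGA (Arg): third position 2-fold.
Codon 6 GGA (Gly): third position 4-fold.
Four-fold degenerate third positions: 2.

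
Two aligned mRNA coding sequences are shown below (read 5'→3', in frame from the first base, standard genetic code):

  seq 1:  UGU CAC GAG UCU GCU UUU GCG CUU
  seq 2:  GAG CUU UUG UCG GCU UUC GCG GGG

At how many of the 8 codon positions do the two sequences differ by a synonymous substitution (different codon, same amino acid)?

Codon 1: UGU Cys / GAG Glu — nonsynonymous.
Codon 2: CAC His / CUU Leu — nonsynonymous.
Codon 3: GAG Glu / UUG Leu — nonsynonymous.
Codon 4: UCU Ser / UCG Ser — synonymous.
Codon 5: GCU Ala / GCU Ala — identical.
Codon 6: UUU Phe / UUC Phe — synonymous.
Codon 7: GCG Ala / GCG Ala — identical.
Codon 8: CUU Leu / GGG Gly — nonsynonymous.
Synonymous differences: 2.

2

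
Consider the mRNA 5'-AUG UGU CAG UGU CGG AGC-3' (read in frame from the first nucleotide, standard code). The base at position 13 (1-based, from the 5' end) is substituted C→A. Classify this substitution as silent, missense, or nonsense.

Position 13 falls in codon 5: CGG → Arg.
After the substitution the codon is AGG → Arg.
Both encode Arg, so the change is synonymous.

silent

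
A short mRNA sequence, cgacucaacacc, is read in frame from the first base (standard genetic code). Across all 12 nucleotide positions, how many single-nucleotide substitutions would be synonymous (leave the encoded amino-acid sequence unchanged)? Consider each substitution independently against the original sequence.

11

Codon 1 (CGA, Arg): 4 synonymous substitutions.
Codon 2 (CUC, Leu): 3 synonymous substitutions.
Codon 3 (AAC, Asn): 1 synonymous substitution.
Codon 4 (ACC, Thr): 3 synonymous substitutions.
Total: 4 + 3 + 1 + 3 = 11.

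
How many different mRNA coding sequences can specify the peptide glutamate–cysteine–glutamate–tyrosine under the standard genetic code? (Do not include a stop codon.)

16

Glu: 2 codons.
Cys: 2 codons.
Glu: 2 codons.
Tyr: 2 codons.
2 × 2 × 2 × 2 = 16.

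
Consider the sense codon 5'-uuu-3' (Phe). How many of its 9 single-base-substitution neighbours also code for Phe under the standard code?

1

Position 1: none → 0 synonymous.
Position 2: none → 0 synonymous.
Position 3: UUC → 1 synonymous.
Total: 0 + 0 + 1 = 1.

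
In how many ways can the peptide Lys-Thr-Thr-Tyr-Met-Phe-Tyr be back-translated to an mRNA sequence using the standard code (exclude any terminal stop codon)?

Lys: 2 codons.
Thr: 4 codons.
Thr: 4 codons.
Tyr: 2 codons.
Met: 1 codon.
Phe: 2 codons.
Tyr: 2 codons.
2 × 4 × 4 × 2 × 1 × 2 × 2 = 256.

256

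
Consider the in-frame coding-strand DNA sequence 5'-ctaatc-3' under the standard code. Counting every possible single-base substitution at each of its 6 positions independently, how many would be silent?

6

Codon 1 (CTA, Leu): 4 synonymous substitutions.
Codon 2 (ATC, Ile): 2 synonymous substitutions.
Total: 4 + 2 = 6.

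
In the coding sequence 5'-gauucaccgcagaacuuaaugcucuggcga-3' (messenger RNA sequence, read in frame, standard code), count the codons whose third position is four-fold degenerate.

Codon 1 GAU (Asp): third position 2-fold.
Codon 2 UCA (Ser): third position 4-fold.
Codon 3 CCG (Pro): third position 4-fold.
Codon 4 CAG (Gln): third position 2-fold.
Codon 5 AAC (Asn): third position 2-fold.
Codon 6 UUA (Leu): third position 2-fold.
Codon 7 AUG (Met): third position 1-fold.
Codon 8 CUC (Leu): third position 4-fold.
Codon 9 UGG (Trp): third position 1-fold.
Codon 10 CGA (Arg): third position 4-fold.
Four-fold degenerate third positions: 4.

4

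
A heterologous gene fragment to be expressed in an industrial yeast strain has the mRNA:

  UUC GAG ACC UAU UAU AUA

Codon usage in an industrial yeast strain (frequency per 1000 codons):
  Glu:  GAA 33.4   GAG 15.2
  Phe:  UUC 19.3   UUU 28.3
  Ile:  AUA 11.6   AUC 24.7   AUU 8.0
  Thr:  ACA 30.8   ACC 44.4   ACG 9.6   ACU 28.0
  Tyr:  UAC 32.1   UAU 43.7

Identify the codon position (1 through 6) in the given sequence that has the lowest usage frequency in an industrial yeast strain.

6

Codon 1 UUC (Phe): 19.3 per 1000.
Codon 2 GAG (Glu): 15.2 per 1000.
Codon 3 ACC (Thr): 44.4 per 1000.
Codon 4 UAU (Tyr): 43.7 per 1000.
Codon 5 UAU (Tyr): 43.7 per 1000.
Codon 6 AUA (Ile): 11.6 per 1000.
Lowest frequency is 11.6 at codon 6.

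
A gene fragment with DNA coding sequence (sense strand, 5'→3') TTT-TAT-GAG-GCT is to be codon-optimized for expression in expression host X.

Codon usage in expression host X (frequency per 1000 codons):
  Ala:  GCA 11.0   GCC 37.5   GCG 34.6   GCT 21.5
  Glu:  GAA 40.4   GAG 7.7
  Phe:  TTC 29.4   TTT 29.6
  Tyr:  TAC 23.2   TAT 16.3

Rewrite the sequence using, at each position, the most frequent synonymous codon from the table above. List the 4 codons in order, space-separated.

Codon 1 (Phe): best is TTT at 29.6.
Codon 2 (Tyr): best is TAC at 23.2.
Codon 3 (Glu): best is GAA at 40.4.
Codon 4 (Ala): best is GCC at 37.5.

TTT TAC GAA GCC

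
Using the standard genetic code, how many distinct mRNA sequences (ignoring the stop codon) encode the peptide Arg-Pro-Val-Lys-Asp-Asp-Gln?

Arg: 6 codons.
Pro: 4 codons.
Val: 4 codons.
Lys: 2 codons.
Asp: 2 codons.
Asp: 2 codons.
Gln: 2 codons.
6 × 4 × 4 × 2 × 2 × 2 × 2 = 1536.

1536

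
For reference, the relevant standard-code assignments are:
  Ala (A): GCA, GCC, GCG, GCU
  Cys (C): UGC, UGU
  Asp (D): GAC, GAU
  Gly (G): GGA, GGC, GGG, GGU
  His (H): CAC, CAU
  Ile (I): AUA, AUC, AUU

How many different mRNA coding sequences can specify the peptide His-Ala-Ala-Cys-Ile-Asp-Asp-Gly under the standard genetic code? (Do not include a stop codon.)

3072

His: 2 codons.
Ala: 4 codons.
Ala: 4 codons.
Cys: 2 codons.
Ile: 3 codons.
Asp: 2 codons.
Asp: 2 codons.
Gly: 4 codons.
2 × 4 × 4 × 2 × 3 × 2 × 2 × 4 = 3072.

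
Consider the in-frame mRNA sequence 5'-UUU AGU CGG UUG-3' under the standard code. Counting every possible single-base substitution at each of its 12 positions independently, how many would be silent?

8

Codon 1 (UUU, Phe): 1 synonymous substitution.
Codon 2 (AGU, Ser): 1 synonymous substitution.
Codon 3 (CGG, Arg): 4 synonymous substitutions.
Codon 4 (UUG, Leu): 2 synonymous substitutions.
Total: 1 + 1 + 4 + 2 = 8.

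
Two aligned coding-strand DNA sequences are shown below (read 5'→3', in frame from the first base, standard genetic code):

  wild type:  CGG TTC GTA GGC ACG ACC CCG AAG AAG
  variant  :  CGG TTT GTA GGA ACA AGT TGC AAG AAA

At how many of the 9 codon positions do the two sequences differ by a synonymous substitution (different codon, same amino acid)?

4

Codon 1: CGG Arg / CGG Arg — identical.
Codon 2: TTC Phe / TTT Phe — synonymous.
Codon 3: GTA Val / GTA Val — identical.
Codon 4: GGC Gly / GGA Gly — synonymous.
Codon 5: ACG Thr / ACA Thr — synonymous.
Codon 6: ACC Thr / AGT Ser — nonsynonymous.
Codon 7: CCG Pro / TGC Cys — nonsynonymous.
Codon 8: AAG Lys / AAG Lys — identical.
Codon 9: AAG Lys / AAA Lys — synonymous.
Synonymous differences: 4.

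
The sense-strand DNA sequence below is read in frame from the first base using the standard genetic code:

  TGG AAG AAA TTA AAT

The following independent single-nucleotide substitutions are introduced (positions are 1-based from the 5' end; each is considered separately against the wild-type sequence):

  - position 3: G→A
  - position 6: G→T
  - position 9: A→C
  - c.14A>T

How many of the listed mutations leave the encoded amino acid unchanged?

0

Codon 1: TGG (Trp) → TGA (Stop) — nonsense.
Codon 2: AAG (Lys) → AAT (Asn) — missense.
Codon 3: AAA (Lys) → AAC (Asn) — missense.
Codon 5: AAT (Asn) → ATT (Ile) — missense.
Synonymous: 0 of 4.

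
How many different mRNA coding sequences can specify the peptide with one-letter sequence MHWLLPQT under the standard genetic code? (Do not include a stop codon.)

2304

Met: 1 codon.
His: 2 codons.
Trp: 1 codon.
Leu: 6 codons.
Leu: 6 codons.
Pro: 4 codons.
Gln: 2 codons.
Thr: 4 codons.
1 × 2 × 1 × 6 × 6 × 4 × 2 × 4 = 2304.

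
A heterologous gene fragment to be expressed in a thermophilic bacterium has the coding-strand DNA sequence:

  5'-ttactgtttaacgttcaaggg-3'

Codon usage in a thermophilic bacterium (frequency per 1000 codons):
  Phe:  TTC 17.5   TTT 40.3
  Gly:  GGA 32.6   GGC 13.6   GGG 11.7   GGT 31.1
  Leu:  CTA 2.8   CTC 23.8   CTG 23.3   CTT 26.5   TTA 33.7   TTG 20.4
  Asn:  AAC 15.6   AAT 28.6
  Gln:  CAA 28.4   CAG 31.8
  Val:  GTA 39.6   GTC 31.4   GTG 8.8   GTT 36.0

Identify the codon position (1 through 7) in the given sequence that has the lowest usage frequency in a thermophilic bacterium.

Codon 1 TTA (Leu): 33.7 per 1000.
Codon 2 CTG (Leu): 23.3 per 1000.
Codon 3 TTT (Phe): 40.3 per 1000.
Codon 4 AAC (Asn): 15.6 per 1000.
Codon 5 GTT (Val): 36.0 per 1000.
Codon 6 CAA (Gln): 28.4 per 1000.
Codon 7 GGG (Gly): 11.7 per 1000.
Lowest frequency is 11.7 at codon 7.

7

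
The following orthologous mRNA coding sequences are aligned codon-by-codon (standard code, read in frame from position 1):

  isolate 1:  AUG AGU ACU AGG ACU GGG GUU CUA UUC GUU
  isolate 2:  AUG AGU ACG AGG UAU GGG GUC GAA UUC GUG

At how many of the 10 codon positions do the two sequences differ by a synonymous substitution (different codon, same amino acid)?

Codon 1: AUG Met / AUG Met — identical.
Codon 2: AGU Ser / AGU Ser — identical.
Codon 3: ACU Thr / ACG Thr — synonymous.
Codon 4: AGG Arg / AGG Arg — identical.
Codon 5: ACU Thr / UAU Tyr — nonsynonymous.
Codon 6: GGG Gly / GGG Gly — identical.
Codon 7: GUU Val / GUC Val — synonymous.
Codon 8: CUA Leu / GAA Glu — nonsynonymous.
Codon 9: UUC Phe / UUC Phe — identical.
Codon 10: GUU Val / GUG Val — synonymous.
Synonymous differences: 3.

3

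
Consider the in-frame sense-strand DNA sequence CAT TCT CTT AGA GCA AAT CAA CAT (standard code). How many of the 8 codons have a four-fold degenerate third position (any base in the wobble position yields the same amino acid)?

Codon 1 CAT (His): third position 2-fold.
Codon 2 TCT (Ser): third position 4-fold.
Codon 3 CTT (Leu): third position 4-fold.
Codon 4 AGA (Arg): third position 2-fold.
Codon 5 GCA (Ala): third position 4-fold.
Codon 6 AAT (Asn): third position 2-fold.
Codon 7 CAA (Gln): third position 2-fold.
Codon 8 CAT (His): third position 2-fold.
Four-fold degenerate third positions: 3.

3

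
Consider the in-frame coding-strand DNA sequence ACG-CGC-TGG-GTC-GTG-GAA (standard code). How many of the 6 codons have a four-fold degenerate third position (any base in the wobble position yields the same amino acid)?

Codon 1 ACG (Thr): third position 4-fold.
Codon 2 CGC (Arg): third position 4-fold.
Codon 3 TGG (Trp): third position 1-fold.
Codon 4 GTC (Val): third position 4-fold.
Codon 5 GTG (Val): third position 4-fold.
Codon 6 GAA (Glu): third position 2-fold.
Four-fold degenerate third positions: 4.

4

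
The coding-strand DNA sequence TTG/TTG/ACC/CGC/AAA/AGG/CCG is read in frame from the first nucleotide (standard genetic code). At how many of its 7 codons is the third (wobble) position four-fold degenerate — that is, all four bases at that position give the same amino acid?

3

Codon 1 TTG (Leu): third position 2-fold.
Codon 2 TTG (Leu): third position 2-fold.
Codon 3 ACC (Thr): third position 4-fold.
Codon 4 CGC (Arg): third position 4-fold.
Codon 5 AAA (Lys): third position 2-fold.
Codon 6 AGG (Arg): third position 2-fold.
Codon 7 CCG (Pro): third position 4-fold.
Four-fold degenerate third positions: 3.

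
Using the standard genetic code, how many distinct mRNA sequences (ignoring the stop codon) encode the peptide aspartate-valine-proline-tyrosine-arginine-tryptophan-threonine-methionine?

1536

Asp: 2 codons.
Val: 4 codons.
Pro: 4 codons.
Tyr: 2 codons.
Arg: 6 codons.
Trp: 1 codon.
Thr: 4 codons.
Met: 1 codon.
2 × 4 × 4 × 2 × 6 × 1 × 4 × 1 = 1536.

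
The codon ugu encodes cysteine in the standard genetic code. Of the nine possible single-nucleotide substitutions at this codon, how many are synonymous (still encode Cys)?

1

Position 1: none → 0 synonymous.
Position 2: none → 0 synonymous.
Position 3: UGC → 1 synonymous.
Total: 0 + 0 + 1 = 1.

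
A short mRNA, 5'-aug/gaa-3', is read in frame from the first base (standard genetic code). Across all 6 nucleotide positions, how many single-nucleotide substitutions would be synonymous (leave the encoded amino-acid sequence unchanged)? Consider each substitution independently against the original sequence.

Codon 1 (AUG, Met): 0 synonymous substitutions.
Codon 2 (GAA, Glu): 1 synonymous substitution.
Total: 0 + 1 = 1.

1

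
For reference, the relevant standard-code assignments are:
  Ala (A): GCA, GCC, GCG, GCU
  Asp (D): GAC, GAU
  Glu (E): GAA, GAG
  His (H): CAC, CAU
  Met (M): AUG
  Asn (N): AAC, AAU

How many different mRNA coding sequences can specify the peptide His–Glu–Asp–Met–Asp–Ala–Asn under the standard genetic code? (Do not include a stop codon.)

His: 2 codons.
Glu: 2 codons.
Asp: 2 codons.
Met: 1 codon.
Asp: 2 codons.
Ala: 4 codons.
Asn: 2 codons.
2 × 2 × 2 × 1 × 2 × 4 × 2 = 128.

128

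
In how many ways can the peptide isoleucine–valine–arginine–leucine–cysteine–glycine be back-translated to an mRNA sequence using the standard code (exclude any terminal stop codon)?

3456

Ile: 3 codons.
Val: 4 codons.
Arg: 6 codons.
Leu: 6 codons.
Cys: 2 codons.
Gly: 4 codons.
3 × 4 × 6 × 6 × 2 × 4 = 3456.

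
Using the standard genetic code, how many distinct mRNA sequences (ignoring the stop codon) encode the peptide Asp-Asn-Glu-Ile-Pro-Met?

Asp: 2 codons.
Asn: 2 codons.
Glu: 2 codons.
Ile: 3 codons.
Pro: 4 codons.
Met: 1 codon.
2 × 2 × 2 × 3 × 4 × 1 = 96.

96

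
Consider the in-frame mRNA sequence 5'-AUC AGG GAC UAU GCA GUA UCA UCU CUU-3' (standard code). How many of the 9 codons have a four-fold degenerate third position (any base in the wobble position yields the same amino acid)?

Codon 1 AUC (Ile): third position 3-fold.
Codon 2 AGG (Arg): third position 2-fold.
Codon 3 GAC (Asp): third position 2-fold.
Codon 4 UAU (Tyr): third position 2-fold.
Codon 5 GCA (Ala): third position 4-fold.
Codon 6 GUA (Val): third position 4-fold.
Codon 7 UCA (Ser): third position 4-fold.
Codon 8 UCU (Ser): third position 4-fold.
Codon 9 CUU (Leu): third position 4-fold.
Four-fold degenerate third positions: 5.

5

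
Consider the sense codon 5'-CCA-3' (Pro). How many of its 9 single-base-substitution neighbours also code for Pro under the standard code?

3

Position 1: none → 0 synonymous.
Position 2: none → 0 synonymous.
Position 3: CCU, CCC, CCG → 3 synonymous.
Total: 0 + 0 + 3 = 3.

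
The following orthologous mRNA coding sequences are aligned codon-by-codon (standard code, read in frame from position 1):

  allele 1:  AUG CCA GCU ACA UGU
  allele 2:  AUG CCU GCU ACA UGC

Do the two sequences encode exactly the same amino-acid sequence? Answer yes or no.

yes

Codon 1: AUG Met / AUG Met — identical.
Codon 2: CCA Pro / CCU Pro — synonymous.
Codon 3: GCU Ala / GCU Ala — identical.
Codon 4: ACA Thr / ACA Thr — identical.
Codon 5: UGU Cys / UGC Cys — synonymous.
Nonsynonymous differences: 0 → same protein.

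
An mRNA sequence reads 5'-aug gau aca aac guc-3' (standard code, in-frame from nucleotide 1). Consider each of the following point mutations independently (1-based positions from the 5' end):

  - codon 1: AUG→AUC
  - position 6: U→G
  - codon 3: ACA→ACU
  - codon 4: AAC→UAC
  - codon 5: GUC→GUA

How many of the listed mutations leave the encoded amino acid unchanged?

2

Codon 1: AUG (Met) → AUC (Ile) — missense.
Codon 2: GAU (Asp) → GAG (Glu) — missense.
Codon 3: ACA (Thr) → ACU (Thr) — synonymous.
Codon 4: AAC (Asn) → UAC (Tyr) — missense.
Codon 5: GUC (Val) → GUA (Val) — synonymous.
Synonymous: 2 of 5.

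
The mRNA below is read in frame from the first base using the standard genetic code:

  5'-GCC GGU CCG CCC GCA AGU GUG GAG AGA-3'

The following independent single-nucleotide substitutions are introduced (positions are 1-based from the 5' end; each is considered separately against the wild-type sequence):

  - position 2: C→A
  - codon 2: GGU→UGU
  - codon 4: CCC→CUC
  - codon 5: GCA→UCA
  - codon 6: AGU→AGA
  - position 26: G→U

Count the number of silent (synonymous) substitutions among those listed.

0

Codon 1: GCC (Ala) → GAC (Asp) — missense.
Codon 2: GGU (Gly) → UGU (Cys) — missense.
Codon 4: CCC (Pro) → CUC (Leu) — missense.
Codon 5: GCA (Ala) → UCA (Ser) — missense.
Codon 6: AGU (Ser) → AGA (Arg) — missense.
Codon 9: AGA (Arg) → AUA (Ile) — missense.
Synonymous: 0 of 6.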